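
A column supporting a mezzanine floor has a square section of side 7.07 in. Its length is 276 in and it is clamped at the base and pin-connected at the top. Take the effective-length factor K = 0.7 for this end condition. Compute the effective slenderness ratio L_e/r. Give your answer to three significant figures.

For a square r = a/√12 = 7.07/√12 = 2.041 in
L_e = K·L = 0.7 × 276 = 193.2 in
λ = L_e / r_min = 193.20 / 2.041 = 94.7

λ ≈ 94.7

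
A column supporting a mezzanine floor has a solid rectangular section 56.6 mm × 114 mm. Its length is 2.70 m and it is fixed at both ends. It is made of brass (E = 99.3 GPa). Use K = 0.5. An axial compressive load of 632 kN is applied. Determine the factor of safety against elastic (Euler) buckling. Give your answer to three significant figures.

Buckling occurs about the weak axis: I_min = h·b³/12 with b = 56.6 mm (the shorter side).
I_min = 114×56.6³/12 = 1.723×10^6 mm⁴
I = 1.723×10^6 mm⁴ = 1.723×10^-6 m⁴
Effective length L_e = K·L = 0.5 × 2.70 = 1.350 m
P_cr = π²EI / L_e² = π² × 99.3×10⁹ × 1.723×10^-6 / 1.350² = 9.263×10^5 N
Factor of safety n = P_cr / P = 926.31 / 632 = 1.47

n ≈ 1.47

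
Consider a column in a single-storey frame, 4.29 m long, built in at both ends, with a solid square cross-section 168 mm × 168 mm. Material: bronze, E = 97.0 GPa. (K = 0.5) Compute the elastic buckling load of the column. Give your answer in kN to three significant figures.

I = a⁴/12 = 168⁴/12 = 6.638×10^7 mm⁴
I = 6.638×10^7 mm⁴ = 6.638×10^-5 m⁴
Effective length L_e = K·L = 0.5 × 4.29 = 2.145 m
P_cr = π²EI / L_e² = π² × 97.0×10⁹ × 6.638×10^-5 / 2.145² = 1.381×10^7 N

P_cr ≈ 13800 kN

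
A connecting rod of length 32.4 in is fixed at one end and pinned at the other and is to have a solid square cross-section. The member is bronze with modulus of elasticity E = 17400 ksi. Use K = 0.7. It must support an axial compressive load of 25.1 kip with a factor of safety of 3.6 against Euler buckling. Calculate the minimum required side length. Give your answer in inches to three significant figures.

a ≈ 1.34 in

Required P_cr = n·P = 3.6 × 25.1 = 90.36 kip
L_e = K·L = 0.7 × 32.4 = 22.68 in
Required I = P_cr·L_e²/(π²E) = 9.036×10^4 × 22.68² / (π² × 1.74×10^7) = 0.2707 in⁴
Solid square: I = a⁴/12  ⇒  a = (12I)^(1/4) = (12×0.2707)^(1/4) = 1.34 in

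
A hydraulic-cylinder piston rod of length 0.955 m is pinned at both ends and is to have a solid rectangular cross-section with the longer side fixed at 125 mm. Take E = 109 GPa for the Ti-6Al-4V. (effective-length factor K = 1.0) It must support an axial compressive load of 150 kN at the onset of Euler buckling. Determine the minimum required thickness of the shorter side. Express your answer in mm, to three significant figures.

b ≈ 23.0 mm

L_e = K·L = 1 × 0.955 = 0.9550 m
Required I = P_cr·L_e²/(π²E) = 1.500×10^5 × 0.9550² / (π² × 1.09×10^11) = 1.272×10^-7 m⁴
I_req = 1.272×10^5 mm⁴
Rectangle, weak axis: I_min = h·b³/12 with h = 125 mm fixed  ⇒  b = (12I/h)^(1/3) = 23.0 mm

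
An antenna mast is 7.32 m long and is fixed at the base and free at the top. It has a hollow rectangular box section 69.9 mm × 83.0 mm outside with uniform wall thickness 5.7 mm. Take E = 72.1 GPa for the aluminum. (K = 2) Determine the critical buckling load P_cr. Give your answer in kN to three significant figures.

Inner dimensions: h_i = 83.0 − 2×5.7 = 71.60 mm, b_i = 69.9 − 2×5.7 = 58.50 mm
Weak-axis I_min = (h_o·b_o³ − h_i·b_i³)/12 with b_o = 69.9, b_i = 58.50 mm (shorter outer/inner sides).
I_min = (83.0×69.9³ − 71.60×58.50³)/12 = 1.168×10^6 mm⁴
I = 1.168×10^6 mm⁴ = 1.168×10^-6 m⁴
Effective length L_e = K·L = 2 × 7.32 = 14.64 m
P_cr = π²EI / L_e² = π² × 72.1×10⁹ × 1.168×10^-6 / 14.64² = 3.877×10^3 N

P_cr ≈ 3.88 kN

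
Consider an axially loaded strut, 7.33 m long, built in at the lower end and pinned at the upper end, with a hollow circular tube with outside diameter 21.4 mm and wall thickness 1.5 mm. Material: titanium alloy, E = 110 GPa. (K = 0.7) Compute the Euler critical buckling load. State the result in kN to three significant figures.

Inner diameter d_i = 21.4 − 2×1.5 = 18.40 mm
I = π(d_o⁴ − d_i⁴)/64 = π(21.4⁴ − 18.40⁴)/64 = 4.668×10^3 mm⁴
I = 4.668×10^3 mm⁴ = 4.668×10^-9 m⁴
Effective length L_e = K·L = 0.7 × 7.33 = 5.131 m
P_cr = π²EI / L_e² = π² × 110×10⁹ × 4.668×10^-9 / 5.131² = 192.5 N

P_cr ≈ 0.193 kN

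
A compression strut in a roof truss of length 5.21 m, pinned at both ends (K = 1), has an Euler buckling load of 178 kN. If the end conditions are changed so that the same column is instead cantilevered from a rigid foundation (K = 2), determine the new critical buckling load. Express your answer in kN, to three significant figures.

P_cr ∝ 1/K², so P_cr,new = P_cr,old × (K_old/K_new)² = 178 × (1/2)²
= 178 × 0.2500 = 44.5 kN

P_cr ≈ 44.5 kN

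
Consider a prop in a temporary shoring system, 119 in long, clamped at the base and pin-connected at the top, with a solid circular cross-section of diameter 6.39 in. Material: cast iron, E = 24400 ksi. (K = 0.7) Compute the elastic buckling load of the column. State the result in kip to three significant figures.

P_cr ≈ 2840 kip

I = πd⁴/64 = π×6.39⁴/64 = 81.84 in⁴
Effective length L_e = K·L = 0.7 × 119 = 83.30 in
P_cr = π²EI / L_e² = π² × 24400×10³ × 81.84 / 83.30² = 2.840×10^6 lb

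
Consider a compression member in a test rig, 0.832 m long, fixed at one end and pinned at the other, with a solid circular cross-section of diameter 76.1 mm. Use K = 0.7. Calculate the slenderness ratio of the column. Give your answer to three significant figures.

For a solid circle r = d/4 = 76.1/4 = 19.02 mm
L_e = K·L = 0.7 × 0.832 m = 0.5824 m = 582.40 mm
λ = L_e / r_min = 582.40 / 19.02 = 30.6

λ ≈ 30.6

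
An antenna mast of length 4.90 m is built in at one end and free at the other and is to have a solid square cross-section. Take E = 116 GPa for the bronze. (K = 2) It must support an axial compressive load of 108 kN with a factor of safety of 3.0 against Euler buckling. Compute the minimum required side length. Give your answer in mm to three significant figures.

Required P_cr = n·P = 3.0 × 108 = 324.0 kN
L_e = K·L = 2 × 4.90 = 9.800 m
Required I = P_cr·L_e²/(π²E) = 3.240×10^5 × 9.800² / (π² × 1.16×10^11) = 2.718×10^-5 m⁴
I_req = 2.718×10^7 mm⁴
Solid square: I = a⁴/12  ⇒  a = (12I)^(1/4) = (12×2.718×10^7)^(1/4) = 134 mm

a ≈ 134 mm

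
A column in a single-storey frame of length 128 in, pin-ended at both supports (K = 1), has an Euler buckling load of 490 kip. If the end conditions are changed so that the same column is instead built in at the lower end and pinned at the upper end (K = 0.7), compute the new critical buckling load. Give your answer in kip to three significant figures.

P_cr ≈ 1000 kip

P_cr ∝ 1/K², so P_cr,new = P_cr,old × (K_old/K_new)² = 490 × (1/0.7)²
= 490 × 2.041 = 1000 kip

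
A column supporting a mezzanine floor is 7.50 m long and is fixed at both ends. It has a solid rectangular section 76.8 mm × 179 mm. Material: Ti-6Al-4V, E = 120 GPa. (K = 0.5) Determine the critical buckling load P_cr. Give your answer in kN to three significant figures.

P_cr ≈ 569 kN

Buckling occurs about the weak axis: I_min = h·b³/12 with b = 76.8 mm (the shorter side).
I_min = 179×76.8³/12 = 6.757×10^6 mm⁴
I = 6.757×10^6 mm⁴ = 6.757×10^-6 m⁴
Effective length L_e = K·L = 0.5 × 7.50 = 3.750 m
P_cr = π²EI / L_e² = π² × 120×10⁹ × 6.757×10^-6 / 3.750² = 5.691×10^5 N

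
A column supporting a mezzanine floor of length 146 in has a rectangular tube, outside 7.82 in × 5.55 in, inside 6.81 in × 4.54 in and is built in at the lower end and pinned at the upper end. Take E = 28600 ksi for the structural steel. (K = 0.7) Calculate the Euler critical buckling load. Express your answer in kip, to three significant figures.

Weak-axis I_min = (h_o·b_o³ − h_i·b_i³)/12 with b_o = 5.55, b_i = 4.540 in (shorter outer/inner sides).
I_min = (7.82×5.55³ − 6.810×4.540³)/12 = 58.30 in⁴
Effective length L_e = K·L = 0.7 × 146 = 102.2 in
P_cr = π²EI / L_e² = π² × 28600×10³ × 58.30 / 102.2² = 1.576×10^6 lb

P_cr ≈ 1580 kip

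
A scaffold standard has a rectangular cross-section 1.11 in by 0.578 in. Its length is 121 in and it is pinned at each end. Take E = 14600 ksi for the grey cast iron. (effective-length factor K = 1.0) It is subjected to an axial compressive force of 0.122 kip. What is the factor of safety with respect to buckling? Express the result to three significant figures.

Buckling occurs about the weak axis: I_min = h·b³/12 with b = 0.578 in (the shorter side).
I_min = 1.11×0.578³/12 = 1.786×10^-2 in⁴
Effective length L_e = K·L = 1 × 121 = 121.0 in
P_cr = π²EI / L_e² = π² × 14600×10³ × 1.786×10^-2 / 121.0² = 175.8 lb
Factor of safety n = P_cr / P = 0.17580 / 0.122 = 1.44

n ≈ 1.44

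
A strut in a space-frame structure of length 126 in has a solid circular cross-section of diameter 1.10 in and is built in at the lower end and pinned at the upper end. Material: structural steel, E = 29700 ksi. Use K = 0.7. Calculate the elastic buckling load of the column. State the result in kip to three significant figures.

I = πd⁴/64 = π×1.10⁴/64 = 7.187×10^-2 in⁴
Effective length L_e = K·L = 0.7 × 126 = 88.20 in
P_cr = π²EI / L_e² = π² × 29700×10³ × 7.187×10^-2 / 88.20² = 2.708×10^3 lb

P_cr ≈ 2.71 kip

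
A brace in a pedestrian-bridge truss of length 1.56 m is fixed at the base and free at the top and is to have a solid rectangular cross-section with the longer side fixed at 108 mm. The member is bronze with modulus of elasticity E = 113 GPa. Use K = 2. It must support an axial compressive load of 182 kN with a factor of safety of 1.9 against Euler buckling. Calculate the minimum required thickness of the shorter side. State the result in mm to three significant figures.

b ≈ 69.5 mm

Required P_cr = n·P = 1.9 × 182 = 345.8 kN
L_e = K·L = 2 × 1.56 = 3.120 m
Required I = P_cr·L_e²/(π²E) = 3.458×10^5 × 3.120² / (π² × 1.13×10^11) = 3.018×10^-6 m⁴
I_req = 3.018×10^6 mm⁴
Rectangle, weak axis: I_min = h·b³/12 with h = 108 mm fixed  ⇒  b = (12I/h)^(1/3) = 69.5 mm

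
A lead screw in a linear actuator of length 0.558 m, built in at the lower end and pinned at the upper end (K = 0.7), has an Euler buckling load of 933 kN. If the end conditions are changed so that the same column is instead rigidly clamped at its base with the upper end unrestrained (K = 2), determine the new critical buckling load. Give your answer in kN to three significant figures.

P_cr ≈ 114 kN

P_cr ∝ 1/K², so P_cr,new = P_cr,old × (K_old/K_new)² = 933 × (0.7/2)²
= 933 × 0.1225 = 114 kN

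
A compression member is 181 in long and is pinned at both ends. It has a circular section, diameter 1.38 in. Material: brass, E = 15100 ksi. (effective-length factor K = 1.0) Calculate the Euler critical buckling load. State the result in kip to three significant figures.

I = πd⁴/64 = π×1.38⁴/64 = 0.1780 in⁴
Effective length L_e = K·L = 1 × 181 = 181.0 in
P_cr = π²EI / L_e² = π² × 15100×10³ × 0.1780 / 181.0² = 809.9 lb

P_cr ≈ 0.810 kip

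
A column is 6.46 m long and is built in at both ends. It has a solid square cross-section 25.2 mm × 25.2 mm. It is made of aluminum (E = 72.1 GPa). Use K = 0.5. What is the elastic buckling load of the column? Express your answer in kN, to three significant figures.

I = a⁴/12 = 25.2⁴/12 = 3.361×10^4 mm⁴
I = 3.361×10^4 mm⁴ = 3.361×10^-8 m⁴
Effective length L_e = K·L = 0.5 × 6.46 = 3.230 m
P_cr = π²EI / L_e² = π² × 72.1×10⁹ × 3.361×10^-8 / 3.230² = 2.292×10^3 N

P_cr ≈ 2.29 kN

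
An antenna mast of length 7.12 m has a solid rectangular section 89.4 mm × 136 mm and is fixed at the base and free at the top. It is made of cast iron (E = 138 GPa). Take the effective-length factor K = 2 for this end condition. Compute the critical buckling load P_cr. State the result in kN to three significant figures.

P_cr ≈ 54.4 kN

Buckling occurs about the weak axis: I_min = h·b³/12 with b = 89.4 mm (the shorter side).
I_min = 136×89.4³/12 = 8.098×10^6 mm⁴
I = 8.098×10^6 mm⁴ = 8.098×10^-6 m⁴
Effective length L_e = K·L = 2 × 7.12 = 14.24 m
P_cr = π²EI / L_e² = π² × 138×10⁹ × 8.098×10^-6 / 14.24² = 5.439×10^4 N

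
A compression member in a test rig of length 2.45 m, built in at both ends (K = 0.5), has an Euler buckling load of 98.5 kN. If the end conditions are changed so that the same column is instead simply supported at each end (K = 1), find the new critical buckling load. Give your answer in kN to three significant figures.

P_cr ≈ 24.6 kN

P_cr ∝ 1/K², so P_cr,new = P_cr,old × (K_old/K_new)² = 98.5 × (0.5/1)²
= 98.5 × 0.2500 = 24.6 kN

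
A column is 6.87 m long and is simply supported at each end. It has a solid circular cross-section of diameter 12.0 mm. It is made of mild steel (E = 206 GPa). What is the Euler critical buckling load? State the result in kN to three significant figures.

P_cr ≈ 0.0438 kN

I = πd⁴/64 = π×12.0⁴/64 = 1.018×10^3 mm⁴
I = 1.018×10^3 mm⁴ = 1.018×10^-9 m⁴
Effective length L_e = K·L = 1 × 6.87 = 6.870 m
P_cr = π²EI / L_e² = π² × 206×10⁹ × 1.018×10^-9 / 6.870² = 43.85 N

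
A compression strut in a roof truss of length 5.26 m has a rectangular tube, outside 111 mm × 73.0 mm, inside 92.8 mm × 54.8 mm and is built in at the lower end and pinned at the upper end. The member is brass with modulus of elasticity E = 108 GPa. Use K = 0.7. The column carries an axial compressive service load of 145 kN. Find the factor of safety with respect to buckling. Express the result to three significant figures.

Weak-axis I_min = (h_o·b_o³ − h_i·b_i³)/12 with b_o = 73.0, b_i = 54.80 mm (shorter outer/inner sides).
I_min = (111×73.0³ − 92.80×54.80³)/12 = 2.326×10^6 mm⁴
I = 2.326×10^6 mm⁴ = 2.326×10^-6 m⁴
Effective length L_e = K·L = 0.7 × 5.26 = 3.682 m
P_cr = π²EI / L_e² = π² × 108×10⁹ × 2.326×10^-6 / 3.682² = 1.829×10^5 N
Factor of safety n = P_cr / P = 182.86 / 145 = 1.26

n ≈ 1.26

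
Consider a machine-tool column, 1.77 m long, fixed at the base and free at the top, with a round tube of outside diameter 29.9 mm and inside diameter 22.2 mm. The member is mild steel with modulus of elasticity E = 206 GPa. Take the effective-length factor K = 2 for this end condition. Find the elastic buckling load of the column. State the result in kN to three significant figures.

d_o = 29.9 mm, d_i = 22.2 mm
I = π(d_o⁴ − d_i⁴)/64 = π(29.9⁴ − 22.20⁴)/64 = 2.731×10^4 mm⁴
I = 2.731×10^4 mm⁴ = 2.731×10^-8 m⁴
Effective length L_e = K·L = 2 × 1.77 = 3.540 m
P_cr = π²EI / L_e² = π² × 206×10⁹ × 2.731×10^-8 / 3.540² = 4.431×10^3 N

P_cr ≈ 4.43 kN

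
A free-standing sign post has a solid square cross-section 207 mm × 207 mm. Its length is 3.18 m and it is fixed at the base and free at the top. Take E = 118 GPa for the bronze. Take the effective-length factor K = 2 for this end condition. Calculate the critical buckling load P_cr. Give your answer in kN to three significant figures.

I = a⁴/12 = 207⁴/12 = 1.530×10^8 mm⁴
I = 1.530×10^8 mm⁴ = 1.530×10^-4 m⁴
Effective length L_e = K·L = 2 × 3.18 = 6.360 m
P_cr = π²EI / L_e² = π² × 118×10⁹ × 1.530×10^-4 / 6.360² = 4.405×10^6 N

P_cr ≈ 4410 kN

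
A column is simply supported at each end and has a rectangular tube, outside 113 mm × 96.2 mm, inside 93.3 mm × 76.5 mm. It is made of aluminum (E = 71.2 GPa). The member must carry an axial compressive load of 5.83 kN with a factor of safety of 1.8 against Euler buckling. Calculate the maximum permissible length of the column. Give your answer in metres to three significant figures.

L_max ≈ 18.1 m

Weak-axis I_min = (h_o·b_o³ − h_i·b_i³)/12 with b_o = 96.2, b_i = 76.50 mm (shorter outer/inner sides).
I_min = (113×96.2³ − 93.30×76.50³)/12 = 4.903×10^6 mm⁴
I = 4.903×10^-6 m⁴
Required critical load P_cr = n·P = 1.8 × 5.83 = 10.49 kN = 1.049×10^4 N
From P_cr = π²EI/(K·L)²:  L = (1/K)·√(π²EI/P_cr) = (1/1)·√(π²×7.12×10^10×4.903×10^-6/1.049×10^4)
L = 18.1 m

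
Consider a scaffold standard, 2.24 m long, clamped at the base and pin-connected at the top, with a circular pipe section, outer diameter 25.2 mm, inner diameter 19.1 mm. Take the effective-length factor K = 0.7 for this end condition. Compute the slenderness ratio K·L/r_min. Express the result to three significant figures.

d_o = 25.2 mm, d_i = 19.1 mm
I = π(d_o⁴ − d_i⁴)/64 = π(25.2⁴ − 19.10⁴)/64 = 1.326×10^4 mm⁴
A = 212.2 mm²;  r_min = √(I/A) = √(1.326×10^4/212.2) = 7.905 mm
L_e = K·L = 0.7 × 2.24 m = 1.568 m = 1568.0 mm
λ = L_e / r_min = 1568.0 / 7.905 = 198

λ ≈ 198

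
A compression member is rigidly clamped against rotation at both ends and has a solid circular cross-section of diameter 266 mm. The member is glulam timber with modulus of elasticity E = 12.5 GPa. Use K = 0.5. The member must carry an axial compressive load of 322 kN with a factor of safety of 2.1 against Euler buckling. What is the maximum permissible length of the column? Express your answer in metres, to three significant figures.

I = πd⁴/64 = π×266⁴/64 = 2.458×10^8 mm⁴
I = 2.458×10^-4 m⁴
Required critical load P_cr = n·P = 2.1 × 322 = 676.2 kN = 6.762×10^5 N
From P_cr = π²EI/(K·L)²:  L = (1/K)·√(π²EI/P_cr) = (1/0.5)·√(π²×1.25×10^10×2.458×10^-4/6.762×10^5)
L = 13.4 m

L_max ≈ 13.4 m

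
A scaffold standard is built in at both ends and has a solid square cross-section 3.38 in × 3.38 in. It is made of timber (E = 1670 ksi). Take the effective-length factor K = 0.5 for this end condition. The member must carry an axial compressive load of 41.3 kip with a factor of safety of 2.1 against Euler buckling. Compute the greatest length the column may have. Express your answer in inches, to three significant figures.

I = a⁴/12 = 3.38⁴/12 = 10.88 in⁴
Required critical load P_cr = n·P = 2.1 × 41.3 = 86.73 kip = 8.673×10^4 lb
From P_cr = π²EI/(K·L)²:  L = (1/K)·√(π²EI/P_cr) = (1/0.5)·√(π²×1.67×10^6×10.88/8.673×10^4)
L = 90.9 in

L_max ≈ 90.9 in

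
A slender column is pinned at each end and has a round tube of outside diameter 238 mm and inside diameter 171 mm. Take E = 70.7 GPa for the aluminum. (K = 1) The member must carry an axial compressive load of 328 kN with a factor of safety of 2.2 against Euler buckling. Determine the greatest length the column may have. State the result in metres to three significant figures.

L_max ≈ 10.6 m

d_o = 238 mm, d_i = 171 mm
I = π(d_o⁴ − d_i⁴)/64 = π(238⁴ − 171.0⁴)/64 = 1.155×10^8 mm⁴
I = 1.155×10^-4 m⁴
Required critical load P_cr = n·P = 2.2 × 328 = 721.6 kN = 7.216×10^5 N
From P_cr = π²EI/(K·L)²:  L = (1/K)·√(π²EI/P_cr) = (1/1)·√(π²×7.07×10^10×1.155×10^-4/7.216×10^5)
L = 10.6 m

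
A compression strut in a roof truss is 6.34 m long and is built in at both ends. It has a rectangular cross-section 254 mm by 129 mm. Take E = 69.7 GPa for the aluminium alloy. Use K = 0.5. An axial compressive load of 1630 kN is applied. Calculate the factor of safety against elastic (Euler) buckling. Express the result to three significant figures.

n ≈ 1.91

Buckling occurs about the weak axis: I_min = h·b³/12 with b = 129 mm (the shorter side).
I_min = 254×129³/12 = 4.544×10^7 mm⁴
I = 4.544×10^7 mm⁴ = 4.544×10^-5 m⁴
Effective length L_e = K·L = 0.5 × 6.34 = 3.170 m
P_cr = π²EI / L_e² = π² × 69.7×10⁹ × 4.544×10^-5 / 3.170² = 3.111×10^6 N
Factor of safety n = P_cr / P = 3110.5 / 1630 = 1.91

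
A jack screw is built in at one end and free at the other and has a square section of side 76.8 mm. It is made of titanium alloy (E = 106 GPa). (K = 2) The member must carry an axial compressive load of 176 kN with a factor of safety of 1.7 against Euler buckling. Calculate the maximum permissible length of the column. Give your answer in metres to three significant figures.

I = a⁴/12 = 76.8⁴/12 = 2.899×10^6 mm⁴
I = 2.899×10^-6 m⁴
Required critical load P_cr = n·P = 1.7 × 176 = 299.2 kN = 2.992×10^5 N
From P_cr = π²EI/(K·L)²:  L = (1/K)·√(π²EI/P_cr) = (1/2)·√(π²×1.06×10^11×2.899×10^-6/2.992×10^5)
L = 1.59 m

L_max ≈ 1.59 m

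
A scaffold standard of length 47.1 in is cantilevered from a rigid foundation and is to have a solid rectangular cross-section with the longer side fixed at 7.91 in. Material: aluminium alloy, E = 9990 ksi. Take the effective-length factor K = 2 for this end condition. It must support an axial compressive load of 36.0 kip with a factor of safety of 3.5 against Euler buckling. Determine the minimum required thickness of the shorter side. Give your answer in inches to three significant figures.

Required P_cr = n·P = 3.5 × 36.0 = 126.0 kip
L_e = K·L = 2 × 47.1 = 94.20 in
Required I = P_cr·L_e²/(π²E) = 1.260×10^5 × 94.20² / (π² × 9.99×10^6) = 11.34 in⁴
Rectangle, weak axis: I_min = h·b³/12 with h = 7.91 in fixed  ⇒  b = (12I/h)^(1/3) = 2.58 in

b ≈ 2.58 in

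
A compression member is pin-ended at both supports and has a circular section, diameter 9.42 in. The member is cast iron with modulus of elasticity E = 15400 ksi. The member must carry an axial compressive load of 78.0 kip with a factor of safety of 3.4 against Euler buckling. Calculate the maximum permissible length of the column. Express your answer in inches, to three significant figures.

L_max ≈ 471 in

I = πd⁴/64 = π×9.42⁴/64 = 386.5 in⁴
Required critical load P_cr = n·P = 3.4 × 78.0 = 265.2 kip = 2.652×10^5 lb
From P_cr = π²EI/(K·L)²:  L = (1/K)·√(π²EI/P_cr) = (1/1)·√(π²×1.54×10^7×386.5/2.652×10^5)
L = 471 in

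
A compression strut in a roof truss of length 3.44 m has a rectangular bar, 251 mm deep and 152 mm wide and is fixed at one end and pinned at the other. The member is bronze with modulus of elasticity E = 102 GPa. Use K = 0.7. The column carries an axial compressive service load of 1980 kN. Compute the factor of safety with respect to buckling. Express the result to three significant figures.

Buckling occurs about the weak axis: I_min = h·b³/12 with b = 152 mm (the shorter side).
I_min = 251×152³/12 = 7.346×10^7 mm⁴
I = 7.346×10^7 mm⁴ = 7.346×10^-5 m⁴
Effective length L_e = K·L = 0.7 × 3.44 = 2.408 m
P_cr = π²EI / L_e² = π² × 102×10⁹ × 7.346×10^-5 / 2.408² = 1.275×10^7 N
Factor of safety n = P_cr / P = 12753 / 1980 = 6.44

n ≈ 6.44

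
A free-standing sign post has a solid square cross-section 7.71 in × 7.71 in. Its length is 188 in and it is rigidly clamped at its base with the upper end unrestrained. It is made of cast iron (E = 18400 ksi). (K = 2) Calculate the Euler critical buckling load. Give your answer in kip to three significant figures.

I = a⁴/12 = 7.71⁴/12 = 294.5 in⁴
Effective length L_e = K·L = 2 × 188 = 376.0 in
P_cr = π²EI / L_e² = π² × 18400×10³ × 294.5 / 376.0² = 3.782×10^5 lb

P_cr ≈ 378 kip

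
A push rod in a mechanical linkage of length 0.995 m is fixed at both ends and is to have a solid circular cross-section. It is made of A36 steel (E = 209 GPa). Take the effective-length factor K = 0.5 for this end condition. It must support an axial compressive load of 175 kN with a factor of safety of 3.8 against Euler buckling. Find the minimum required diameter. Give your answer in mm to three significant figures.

d ≈ 35.7 mm

Required P_cr = n·P = 3.8 × 175 = 665.0 kN
L_e = K·L = 0.5 × 0.995 = 0.4975 m
Required I = P_cr·L_e²/(π²E) = 6.650×10^5 × 0.4975² / (π² × 2.09×10^11) = 7.979×10^-8 m⁴
I_req = 7.979×10^4 mm⁴
Solid circle: I = πd⁴/64  ⇒  d = (64I/π)^(1/4) = (64×7.979×10^4/π)^(1/4) = 35.7 mm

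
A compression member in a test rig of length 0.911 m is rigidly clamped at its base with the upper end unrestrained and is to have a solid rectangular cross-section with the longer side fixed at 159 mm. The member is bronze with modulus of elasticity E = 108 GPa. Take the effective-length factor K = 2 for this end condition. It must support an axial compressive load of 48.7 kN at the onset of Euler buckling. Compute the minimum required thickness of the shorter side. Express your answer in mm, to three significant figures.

b ≈ 22.5 mm

L_e = K·L = 2 × 0.911 = 1.822 m
Required I = P_cr·L_e²/(π²E) = 4.870×10^4 × 1.822² / (π² × 1.08×10^11) = 1.517×10^-7 m⁴
I_req = 1.517×10^5 mm⁴
Rectangle, weak axis: I_min = h·b³/12 with h = 159 mm fixed  ⇒  b = (12I/h)^(1/3) = 22.5 mm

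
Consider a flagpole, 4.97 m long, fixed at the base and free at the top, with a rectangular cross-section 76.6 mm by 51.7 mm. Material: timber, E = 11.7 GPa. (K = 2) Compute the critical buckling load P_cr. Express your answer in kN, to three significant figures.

P_cr ≈ 1.03 kN

Buckling occurs about the weak axis: I_min = h·b³/12 with b = 51.7 mm (the shorter side).
I_min = 76.6×51.7³/12 = 8.821×10^5 mm⁴
I = 8.821×10^5 mm⁴ = 8.821×10^-7 m⁴
Effective length L_e = K·L = 2 × 4.97 = 9.940 m
P_cr = π²EI / L_e² = π² × 11.7×10⁹ × 8.821×10^-7 / 9.940² = 1.031×10^3 N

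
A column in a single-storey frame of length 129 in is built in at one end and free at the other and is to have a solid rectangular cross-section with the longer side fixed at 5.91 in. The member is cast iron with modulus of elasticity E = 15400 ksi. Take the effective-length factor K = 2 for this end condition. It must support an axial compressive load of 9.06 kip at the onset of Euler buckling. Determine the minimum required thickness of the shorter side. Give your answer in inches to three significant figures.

b ≈ 2.00 in

L_e = K·L = 2 × 129 = 258.0 in
Required I = P_cr·L_e²/(π²E) = 9.060×10^3 × 258.0² / (π² × 1.54×10^7) = 3.968 in⁴
Rectangle, weak axis: I_min = h·b³/12 with h = 5.91 in fixed  ⇒  b = (12I/h)^(1/3) = 2.00 in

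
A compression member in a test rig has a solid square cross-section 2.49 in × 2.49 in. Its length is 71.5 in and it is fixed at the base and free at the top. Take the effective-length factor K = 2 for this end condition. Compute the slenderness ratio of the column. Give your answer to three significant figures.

λ ≈ 199

I = a⁴/12 = 2.49⁴/12 = 3.203 in⁴
A = 6.200 in²;  r_min = √(I/A) = √(3.203/6.200) = 0.7188 in
L_e = K·L = 2 × 71.5 = 143.0 in
λ = L_e / r_min = 143.00 / 0.7188 = 199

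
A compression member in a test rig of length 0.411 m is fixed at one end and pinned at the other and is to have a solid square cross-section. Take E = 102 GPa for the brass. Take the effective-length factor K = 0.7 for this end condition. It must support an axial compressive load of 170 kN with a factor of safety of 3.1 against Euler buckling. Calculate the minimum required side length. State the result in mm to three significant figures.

a ≈ 26.9 mm

Required P_cr = n·P = 3.1 × 170 = 527.0 kN
L_e = K·L = 0.7 × 0.411 = 0.2877 m
Required I = P_cr·L_e²/(π²E) = 5.270×10^5 × 0.2877² / (π² × 1.02×10^11) = 4.333×10^-8 m⁴
I_req = 4.333×10^4 mm⁴
Solid square: I = a⁴/12  ⇒  a = (12I)^(1/4) = (12×4.333×10^4)^(1/4) = 26.9 mm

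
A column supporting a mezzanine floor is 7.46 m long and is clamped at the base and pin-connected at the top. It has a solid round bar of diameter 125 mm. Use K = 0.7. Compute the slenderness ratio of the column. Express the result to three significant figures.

For a solid circle r = d/4 = 125/4 = 31.25 mm
L_e = K·L = 0.7 × 7.46 m = 5.222 m = 5222.0 mm
λ = L_e / r_min = 5222.0 / 31.25 = 167

λ ≈ 167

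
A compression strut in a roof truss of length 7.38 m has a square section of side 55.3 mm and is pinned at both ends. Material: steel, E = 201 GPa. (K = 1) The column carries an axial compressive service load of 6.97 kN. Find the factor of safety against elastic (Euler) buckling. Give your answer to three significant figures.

n ≈ 4.07

I = a⁴/12 = 55.3⁴/12 = 7.793×10^5 mm⁴
I = 7.793×10^5 mm⁴ = 7.793×10^-7 m⁴
Effective length L_e = K·L = 1 × 7.38 = 7.380 m
P_cr = π²EI / L_e² = π² × 201×10⁹ × 7.793×10^-7 / 7.380² = 2.839×10^4 N
Factor of safety n = P_cr / P = 28.386 / 6.97 = 4.07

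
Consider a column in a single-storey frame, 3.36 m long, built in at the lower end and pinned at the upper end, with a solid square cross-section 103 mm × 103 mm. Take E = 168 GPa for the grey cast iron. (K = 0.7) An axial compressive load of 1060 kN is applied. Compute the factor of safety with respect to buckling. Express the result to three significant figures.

n ≈ 2.65

I = a⁴/12 = 103⁴/12 = 9.379×10^6 mm⁴
I = 9.379×10^6 mm⁴ = 9.379×10^-6 m⁴
Effective length L_e = K·L = 0.7 × 3.36 = 2.352 m
P_cr = π²EI / L_e² = π² × 168×10⁹ × 9.379×10^-6 / 2.352² = 2.811×10^6 N
Factor of safety n = P_cr / P = 2811.3 / 1060 = 2.65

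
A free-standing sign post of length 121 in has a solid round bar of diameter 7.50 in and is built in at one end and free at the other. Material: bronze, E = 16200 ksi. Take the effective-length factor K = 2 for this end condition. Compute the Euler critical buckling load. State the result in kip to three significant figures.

P_cr ≈ 424 kip

I = πd⁴/64 = π×7.50⁴/64 = 155.3 in⁴
Effective length L_e = K·L = 2 × 121 = 242.0 in
P_cr = π²EI / L_e² = π² × 16200×10³ × 155.3 / 242.0² = 4.240×10^5 lb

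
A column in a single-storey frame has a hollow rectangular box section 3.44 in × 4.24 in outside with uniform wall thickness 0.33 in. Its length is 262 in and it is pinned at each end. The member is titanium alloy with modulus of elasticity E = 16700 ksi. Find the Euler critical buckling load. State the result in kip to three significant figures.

P_cr ≈ 19.1 kip

Inner dimensions: h_i = 4.24 − 2×0.33 = 3.580 in, b_i = 3.44 − 2×0.33 = 2.780 in
Weak-axis I_min = (h_o·b_o³ − h_i·b_i³)/12 with b_o = 3.44, b_i = 2.780 in (shorter outer/inner sides).
I_min = (4.24×3.44³ − 3.580×2.780³)/12 = 7.974 in⁴
Effective length L_e = K·L = 1 × 262 = 262.0 in
P_cr = π²EI / L_e² = π² × 16700×10³ × 7.974 / 262.0² = 1.915×10^4 lb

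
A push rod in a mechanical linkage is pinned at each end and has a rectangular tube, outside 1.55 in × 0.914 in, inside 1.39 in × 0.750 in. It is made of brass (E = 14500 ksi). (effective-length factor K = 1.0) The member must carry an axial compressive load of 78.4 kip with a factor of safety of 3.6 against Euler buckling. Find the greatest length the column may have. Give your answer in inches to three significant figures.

Weak-axis I_min = (h_o·b_o³ − h_i·b_i³)/12 with b_o = 0.914, b_i = 0.7500 in (shorter outer/inner sides).
I_min = (1.55×0.914³ − 1.390×0.7500³)/12 = 4.976×10^-2 in⁴
Required critical load P_cr = n·P = 3.6 × 78.4 = 282.2 kip = 2.822×10^5 lb
From P_cr = π²EI/(K·L)²:  L = (1/K)·√(π²EI/P_cr) = (1/1)·√(π²×1.45×10^7×4.976×10^-2/2.822×10^5)
L = 5.02 in

L_max ≈ 5.02 in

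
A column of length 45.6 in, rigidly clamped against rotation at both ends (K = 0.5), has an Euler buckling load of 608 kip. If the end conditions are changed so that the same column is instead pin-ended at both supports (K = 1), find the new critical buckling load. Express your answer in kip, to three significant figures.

P_cr ≈ 152 kip

P_cr ∝ 1/K², so P_cr,new = P_cr,old × (K_old/K_new)² = 608 × (0.5/1)²
= 608 × 0.2500 = 152 kip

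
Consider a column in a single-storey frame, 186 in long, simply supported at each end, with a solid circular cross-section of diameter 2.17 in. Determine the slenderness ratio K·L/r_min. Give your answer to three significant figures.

I = πd⁴/64 = π×2.17⁴/64 = 1.088 in⁴
A = 3.698 in²;  r_min = √(I/A) = √(1.088/3.698) = 0.5425 in
L_e = K·L = 1 × 186 = 186.0 in
λ = L_e / r_min = 186.00 / 0.5425 = 343

λ ≈ 343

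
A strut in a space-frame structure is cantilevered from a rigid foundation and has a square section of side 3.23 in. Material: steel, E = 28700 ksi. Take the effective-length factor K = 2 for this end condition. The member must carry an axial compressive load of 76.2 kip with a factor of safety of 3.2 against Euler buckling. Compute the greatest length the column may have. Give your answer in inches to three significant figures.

L_max ≈ 51.3 in

I = a⁴/12 = 3.23⁴/12 = 9.070 in⁴
Required critical load P_cr = n·P = 3.2 × 76.2 = 243.8 kip = 2.438×10^5 lb
From P_cr = π²EI/(K·L)²:  L = (1/K)·√(π²EI/P_cr) = (1/2)·√(π²×2.87×10^7×9.070/2.438×10^5)
L = 51.3 in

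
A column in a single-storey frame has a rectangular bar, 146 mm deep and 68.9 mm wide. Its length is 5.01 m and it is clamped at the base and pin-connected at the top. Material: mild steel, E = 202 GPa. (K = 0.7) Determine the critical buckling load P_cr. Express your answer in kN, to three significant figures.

P_cr ≈ 645 kN

Buckling occurs about the weak axis: I_min = h·b³/12 with b = 68.9 mm (the shorter side).
I_min = 146×68.9³/12 = 3.980×10^6 mm⁴
I = 3.980×10^6 mm⁴ = 3.980×10^-6 m⁴
Effective length L_e = K·L = 0.7 × 5.01 = 3.507 m
P_cr = π²EI / L_e² = π² × 202×10⁹ × 3.980×10^-6 / 3.507² = 6.451×10^5 N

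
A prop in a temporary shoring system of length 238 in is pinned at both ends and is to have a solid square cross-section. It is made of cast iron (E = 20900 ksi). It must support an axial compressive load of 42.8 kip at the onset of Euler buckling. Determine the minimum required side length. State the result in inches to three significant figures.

L_e = K·L = 1 × 238 = 238.0 in
Required I = P_cr·L_e²/(π²E) = 4.280×10^4 × 238.0² / (π² × 2.09×10^7) = 11.75 in⁴
Solid square: I = a⁴/12  ⇒  a = (12I)^(1/4) = (12×11.75)^(1/4) = 3.45 in

a ≈ 3.45 in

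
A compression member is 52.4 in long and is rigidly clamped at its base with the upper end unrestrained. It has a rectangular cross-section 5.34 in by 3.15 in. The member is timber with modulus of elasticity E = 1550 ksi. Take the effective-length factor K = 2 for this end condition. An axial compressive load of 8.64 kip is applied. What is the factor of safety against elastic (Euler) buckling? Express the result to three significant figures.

Buckling occurs about the weak axis: I_min = h·b³/12 with b = 3.15 in (the shorter side).
I_min = 5.34×3.15³/12 = 13.91 in⁴
Effective length L_e = K·L = 2 × 52.4 = 104.8 in
P_cr = π²EI / L_e² = π² × 1550×10³ × 13.91 / 104.8² = 1.937×10^4 lb
Factor of safety n = P_cr / P = 19.373 / 8.64 = 2.24

n ≈ 2.24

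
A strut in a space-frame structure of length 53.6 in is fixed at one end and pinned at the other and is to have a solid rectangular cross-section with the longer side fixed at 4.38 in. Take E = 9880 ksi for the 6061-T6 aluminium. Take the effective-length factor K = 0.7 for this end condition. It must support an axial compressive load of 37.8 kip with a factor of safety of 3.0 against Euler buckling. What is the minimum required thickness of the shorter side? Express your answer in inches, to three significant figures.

Required P_cr = n·P = 3.0 × 37.8 = 113.4 kip
L_e = K·L = 0.7 × 53.6 = 37.52 in
Required I = P_cr·L_e²/(π²E) = 1.134×10^5 × 37.52² / (π² × 9.88×10^6) = 1.637 in⁴
Rectangle, weak axis: I_min = h·b³/12 with h = 4.38 in fixed  ⇒  b = (12I/h)^(1/3) = 1.65 in

b ≈ 1.65 in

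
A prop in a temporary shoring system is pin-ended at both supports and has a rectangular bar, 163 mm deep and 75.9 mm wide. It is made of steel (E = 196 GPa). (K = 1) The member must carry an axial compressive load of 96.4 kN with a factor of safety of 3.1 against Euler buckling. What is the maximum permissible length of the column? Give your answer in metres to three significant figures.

L_max ≈ 6.20 m

Buckling occurs about the weak axis: I_min = h·b³/12 with b = 75.9 mm (the shorter side).
I_min = 163×75.9³/12 = 5.939×10^6 mm⁴
I = 5.939×10^-6 m⁴
Required critical load P_cr = n·P = 3.1 × 96.4 = 298.8 kN = 2.988×10^5 N
From P_cr = π²EI/(K·L)²:  L = (1/K)·√(π²EI/P_cr) = (1/1)·√(π²×1.96×10^11×5.939×10^-6/2.988×10^5)
L = 6.20 m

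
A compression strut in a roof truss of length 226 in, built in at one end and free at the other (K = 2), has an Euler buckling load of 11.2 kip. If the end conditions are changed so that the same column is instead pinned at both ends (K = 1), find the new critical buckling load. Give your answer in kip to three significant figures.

P_cr ≈ 44.8 kip

P_cr ∝ 1/K², so P_cr,new = P_cr,old × (K_old/K_new)² = 11.2 × (2/1)²
= 11.2 × 4.000 = 44.8 kip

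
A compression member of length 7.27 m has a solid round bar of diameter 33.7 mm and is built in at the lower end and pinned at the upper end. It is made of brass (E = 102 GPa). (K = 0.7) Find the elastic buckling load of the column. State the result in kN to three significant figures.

P_cr ≈ 2.46 kN

I = πd⁴/64 = π×33.7⁴/64 = 6.331×10^4 mm⁴
I = 6.331×10^4 mm⁴ = 6.331×10^-8 m⁴
Effective length L_e = K·L = 0.7 × 7.27 = 5.089 m
P_cr = π²EI / L_e² = π² × 102×10⁹ × 6.331×10^-8 / 5.089² = 2.461×10^3 N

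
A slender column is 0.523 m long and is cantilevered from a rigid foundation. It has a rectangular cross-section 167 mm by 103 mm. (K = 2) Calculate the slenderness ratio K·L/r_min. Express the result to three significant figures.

λ ≈ 35.2

For a rectangle r_min = b/√12 = 103/√12 = 29.73 mm
L_e = K·L = 2 × 0.523 m = 1.046 m = 1046.0 mm
λ = L_e / r_min = 1046.0 / 29.73 = 35.2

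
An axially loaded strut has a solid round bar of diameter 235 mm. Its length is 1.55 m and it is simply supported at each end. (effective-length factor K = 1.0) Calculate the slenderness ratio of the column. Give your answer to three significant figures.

For a solid circle r = d/4 = 235/4 = 58.75 mm
L_e = K·L = 1 × 1.55 m = 1.550 m = 1550.0 mm
λ = L_e / r_min = 1550.0 / 58.75 = 26.4

λ ≈ 26.4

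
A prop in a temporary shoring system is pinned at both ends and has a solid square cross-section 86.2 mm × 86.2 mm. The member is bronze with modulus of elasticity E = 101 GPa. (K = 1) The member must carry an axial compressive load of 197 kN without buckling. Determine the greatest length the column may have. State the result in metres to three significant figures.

I = a⁴/12 = 86.2⁴/12 = 4.601×10^6 mm⁴
I = 4.601×10^-6 m⁴
At the buckling limit P_cr = P = 1.970×10^5 N
From P_cr = π²EI/(K·L)²:  L = (1/K)·√(π²EI/P_cr) = (1/1)·√(π²×1.01×10^11×4.601×10^-6/1.970×10^5)
L = 4.83 m

L_max ≈ 4.83 m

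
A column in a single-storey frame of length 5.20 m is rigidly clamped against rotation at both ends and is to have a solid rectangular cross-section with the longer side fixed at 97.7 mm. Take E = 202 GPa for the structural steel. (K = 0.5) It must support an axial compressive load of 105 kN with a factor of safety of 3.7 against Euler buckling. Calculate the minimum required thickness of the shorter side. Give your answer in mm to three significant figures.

Required P_cr = n·P = 3.7 × 105 = 388.5 kN
L_e = K·L = 0.5 × 5.20 = 2.600 m
Required I = P_cr·L_e²/(π²E) = 3.885×10^5 × 2.600² / (π² × 2.02×10^11) = 1.317×10^-6 m⁴
I_req = 1.317×10^6 mm⁴
Rectangle, weak axis: I_min = h·b³/12 with h = 97.7 mm fixed  ⇒  b = (12I/h)^(1/3) = 54.5 mm

b ≈ 54.5 mm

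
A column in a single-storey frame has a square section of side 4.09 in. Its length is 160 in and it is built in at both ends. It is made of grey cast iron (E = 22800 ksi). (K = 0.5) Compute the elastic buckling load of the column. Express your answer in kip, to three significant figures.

I = a⁴/12 = 4.09⁴/12 = 23.32 in⁴
Effective length L_e = K·L = 0.5 × 160 = 80.00 in
P_cr = π²EI / L_e² = π² × 22800×10³ × 23.32 / 80.00² = 8.199×10^5 lb

P_cr ≈ 820 kip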